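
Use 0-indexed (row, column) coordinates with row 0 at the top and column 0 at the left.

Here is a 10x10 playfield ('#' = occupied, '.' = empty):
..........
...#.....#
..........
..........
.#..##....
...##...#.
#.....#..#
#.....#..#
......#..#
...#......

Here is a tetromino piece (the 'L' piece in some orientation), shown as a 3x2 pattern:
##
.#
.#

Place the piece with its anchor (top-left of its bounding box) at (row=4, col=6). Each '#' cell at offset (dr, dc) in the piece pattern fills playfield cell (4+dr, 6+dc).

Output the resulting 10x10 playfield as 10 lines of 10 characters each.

Fill (4+0,6+0) = (4,6)
Fill (4+0,6+1) = (4,7)
Fill (4+1,6+1) = (5,7)
Fill (4+2,6+1) = (6,7)

Answer: ..........
...#.....#
..........
..........
.#..####..
...##..##.
#.....##.#
#.....#..#
......#..#
...#......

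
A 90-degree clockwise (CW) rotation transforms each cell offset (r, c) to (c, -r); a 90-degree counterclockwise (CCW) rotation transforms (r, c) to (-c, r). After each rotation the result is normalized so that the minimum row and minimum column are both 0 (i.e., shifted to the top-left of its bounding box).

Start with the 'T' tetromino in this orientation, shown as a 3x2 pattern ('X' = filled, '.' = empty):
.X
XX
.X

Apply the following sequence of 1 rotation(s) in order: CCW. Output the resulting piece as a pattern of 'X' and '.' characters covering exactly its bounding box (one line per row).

Start:
.X
XX
.X
After rotation 1 (CCW):
XXX
.X.

Answer: XXX
.X.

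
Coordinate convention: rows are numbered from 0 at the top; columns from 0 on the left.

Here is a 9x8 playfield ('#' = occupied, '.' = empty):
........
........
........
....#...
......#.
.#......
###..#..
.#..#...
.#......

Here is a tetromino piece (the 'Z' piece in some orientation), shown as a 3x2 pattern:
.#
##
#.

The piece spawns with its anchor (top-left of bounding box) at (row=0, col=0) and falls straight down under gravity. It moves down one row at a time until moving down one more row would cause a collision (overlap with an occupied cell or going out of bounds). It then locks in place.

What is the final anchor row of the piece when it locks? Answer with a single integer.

Answer: 3

Derivation:
Spawn at (row=0, col=0). Try each row:
  row 0: fits
  row 1: fits
  row 2: fits
  row 3: fits
  row 4: blocked -> lock at row 3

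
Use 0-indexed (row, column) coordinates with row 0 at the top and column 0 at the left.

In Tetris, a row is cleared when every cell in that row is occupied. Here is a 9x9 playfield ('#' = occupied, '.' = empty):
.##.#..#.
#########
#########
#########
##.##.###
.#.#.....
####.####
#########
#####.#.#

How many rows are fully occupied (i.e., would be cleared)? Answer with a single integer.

Check each row:
  row 0: 5 empty cells -> not full
  row 1: 0 empty cells -> FULL (clear)
  row 2: 0 empty cells -> FULL (clear)
  row 3: 0 empty cells -> FULL (clear)
  row 4: 2 empty cells -> not full
  row 5: 7 empty cells -> not full
  row 6: 1 empty cell -> not full
  row 7: 0 empty cells -> FULL (clear)
  row 8: 2 empty cells -> not full
Total rows cleared: 4

Answer: 4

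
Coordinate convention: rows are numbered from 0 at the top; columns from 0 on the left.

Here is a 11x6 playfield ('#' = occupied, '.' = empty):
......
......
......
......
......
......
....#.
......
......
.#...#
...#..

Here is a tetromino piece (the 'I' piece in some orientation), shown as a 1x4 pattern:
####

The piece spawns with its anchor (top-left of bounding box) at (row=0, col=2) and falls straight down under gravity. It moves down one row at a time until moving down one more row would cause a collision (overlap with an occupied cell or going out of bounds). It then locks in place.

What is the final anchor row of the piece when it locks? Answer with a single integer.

Answer: 5

Derivation:
Spawn at (row=0, col=2). Try each row:
  row 0: fits
  row 1: fits
  row 2: fits
  row 3: fits
  row 4: fits
  row 5: fits
  row 6: blocked -> lock at row 5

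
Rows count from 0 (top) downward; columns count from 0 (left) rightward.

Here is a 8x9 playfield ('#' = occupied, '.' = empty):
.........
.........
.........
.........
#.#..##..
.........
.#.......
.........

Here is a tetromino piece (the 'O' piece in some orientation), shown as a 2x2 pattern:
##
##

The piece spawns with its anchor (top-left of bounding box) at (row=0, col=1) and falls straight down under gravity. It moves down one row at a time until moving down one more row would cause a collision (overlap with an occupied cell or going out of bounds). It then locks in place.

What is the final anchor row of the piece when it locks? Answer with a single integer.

Answer: 2

Derivation:
Spawn at (row=0, col=1). Try each row:
  row 0: fits
  row 1: fits
  row 2: fits
  row 3: blocked -> lock at row 2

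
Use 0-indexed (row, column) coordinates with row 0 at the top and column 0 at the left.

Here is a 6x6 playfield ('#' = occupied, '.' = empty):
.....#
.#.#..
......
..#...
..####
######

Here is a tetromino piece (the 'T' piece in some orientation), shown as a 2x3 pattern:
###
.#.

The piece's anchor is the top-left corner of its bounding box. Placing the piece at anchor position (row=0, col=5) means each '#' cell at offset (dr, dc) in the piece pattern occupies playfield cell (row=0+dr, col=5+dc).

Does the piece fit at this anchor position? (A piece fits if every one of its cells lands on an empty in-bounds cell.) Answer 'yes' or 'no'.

Check each piece cell at anchor (0, 5):
  offset (0,0) -> (0,5): occupied ('#') -> FAIL
  offset (0,1) -> (0,6): out of bounds -> FAIL
  offset (0,2) -> (0,7): out of bounds -> FAIL
  offset (1,1) -> (1,6): out of bounds -> FAIL
All cells valid: no

Answer: no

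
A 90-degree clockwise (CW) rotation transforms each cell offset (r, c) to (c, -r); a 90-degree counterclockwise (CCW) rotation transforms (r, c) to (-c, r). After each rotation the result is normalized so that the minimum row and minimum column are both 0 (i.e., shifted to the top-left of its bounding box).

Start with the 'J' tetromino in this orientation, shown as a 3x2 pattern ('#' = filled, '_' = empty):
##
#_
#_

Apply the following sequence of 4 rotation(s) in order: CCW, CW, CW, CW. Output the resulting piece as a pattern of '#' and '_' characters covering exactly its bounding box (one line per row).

Answer: _#
_#
##

Derivation:
Start:
##
#_
#_
After rotation 1 (CCW):
#__
###
After rotation 2 (CW):
##
#_
#_
After rotation 3 (CW):
###
__#
After rotation 4 (CW):
_#
_#
##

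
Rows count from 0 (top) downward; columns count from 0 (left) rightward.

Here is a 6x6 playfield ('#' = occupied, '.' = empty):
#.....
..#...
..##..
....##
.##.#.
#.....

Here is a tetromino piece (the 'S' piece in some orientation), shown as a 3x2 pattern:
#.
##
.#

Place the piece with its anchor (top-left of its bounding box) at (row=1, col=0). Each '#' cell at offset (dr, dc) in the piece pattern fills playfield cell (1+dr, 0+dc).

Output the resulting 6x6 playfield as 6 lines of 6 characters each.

Answer: #.....
#.#...
####..
.#..##
.##.#.
#.....

Derivation:
Fill (1+0,0+0) = (1,0)
Fill (1+1,0+0) = (2,0)
Fill (1+1,0+1) = (2,1)
Fill (1+2,0+1) = (3,1)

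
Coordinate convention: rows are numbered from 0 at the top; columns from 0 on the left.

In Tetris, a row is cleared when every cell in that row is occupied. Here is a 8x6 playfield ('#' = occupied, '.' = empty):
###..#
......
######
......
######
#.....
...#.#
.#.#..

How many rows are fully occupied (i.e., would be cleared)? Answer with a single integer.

Check each row:
  row 0: 2 empty cells -> not full
  row 1: 6 empty cells -> not full
  row 2: 0 empty cells -> FULL (clear)
  row 3: 6 empty cells -> not full
  row 4: 0 empty cells -> FULL (clear)
  row 5: 5 empty cells -> not full
  row 6: 4 empty cells -> not full
  row 7: 4 empty cells -> not full
Total rows cleared: 2

Answer: 2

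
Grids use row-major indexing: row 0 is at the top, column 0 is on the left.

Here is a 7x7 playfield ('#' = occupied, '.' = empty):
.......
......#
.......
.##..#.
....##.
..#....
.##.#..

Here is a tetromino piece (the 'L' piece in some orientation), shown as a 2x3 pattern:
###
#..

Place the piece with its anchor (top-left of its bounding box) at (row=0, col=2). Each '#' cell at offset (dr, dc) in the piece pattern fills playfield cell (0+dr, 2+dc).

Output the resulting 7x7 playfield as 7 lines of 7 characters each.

Answer: ..###..
..#...#
.......
.##..#.
....##.
..#....
.##.#..

Derivation:
Fill (0+0,2+0) = (0,2)
Fill (0+0,2+1) = (0,3)
Fill (0+0,2+2) = (0,4)
Fill (0+1,2+0) = (1,2)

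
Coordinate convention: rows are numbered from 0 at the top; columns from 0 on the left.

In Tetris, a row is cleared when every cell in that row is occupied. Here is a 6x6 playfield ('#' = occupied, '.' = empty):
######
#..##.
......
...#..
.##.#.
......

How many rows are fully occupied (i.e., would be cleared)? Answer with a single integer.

Answer: 1

Derivation:
Check each row:
  row 0: 0 empty cells -> FULL (clear)
  row 1: 3 empty cells -> not full
  row 2: 6 empty cells -> not full
  row 3: 5 empty cells -> not full
  row 4: 3 empty cells -> not full
  row 5: 6 empty cells -> not full
Total rows cleared: 1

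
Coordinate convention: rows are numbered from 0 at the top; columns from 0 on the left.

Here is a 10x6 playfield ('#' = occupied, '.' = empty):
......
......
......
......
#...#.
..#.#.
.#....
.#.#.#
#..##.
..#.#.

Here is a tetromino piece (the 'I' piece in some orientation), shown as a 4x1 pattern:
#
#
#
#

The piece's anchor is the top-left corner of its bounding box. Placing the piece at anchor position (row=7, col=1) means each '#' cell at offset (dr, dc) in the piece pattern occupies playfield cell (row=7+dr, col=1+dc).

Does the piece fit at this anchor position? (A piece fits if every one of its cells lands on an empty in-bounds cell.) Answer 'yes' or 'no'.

Check each piece cell at anchor (7, 1):
  offset (0,0) -> (7,1): occupied ('#') -> FAIL
  offset (1,0) -> (8,1): empty -> OK
  offset (2,0) -> (9,1): empty -> OK
  offset (3,0) -> (10,1): out of bounds -> FAIL
All cells valid: no

Answer: no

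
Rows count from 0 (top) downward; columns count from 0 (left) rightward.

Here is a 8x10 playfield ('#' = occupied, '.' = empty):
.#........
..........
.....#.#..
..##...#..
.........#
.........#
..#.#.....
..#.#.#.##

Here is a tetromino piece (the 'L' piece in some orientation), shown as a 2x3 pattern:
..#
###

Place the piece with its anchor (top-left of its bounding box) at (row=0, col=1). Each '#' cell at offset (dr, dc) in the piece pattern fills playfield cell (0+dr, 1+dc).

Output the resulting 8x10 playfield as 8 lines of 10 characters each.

Fill (0+0,1+2) = (0,3)
Fill (0+1,1+0) = (1,1)
Fill (0+1,1+1) = (1,2)
Fill (0+1,1+2) = (1,3)

Answer: .#.#......
.###......
.....#.#..
..##...#..
.........#
.........#
..#.#.....
..#.#.#.##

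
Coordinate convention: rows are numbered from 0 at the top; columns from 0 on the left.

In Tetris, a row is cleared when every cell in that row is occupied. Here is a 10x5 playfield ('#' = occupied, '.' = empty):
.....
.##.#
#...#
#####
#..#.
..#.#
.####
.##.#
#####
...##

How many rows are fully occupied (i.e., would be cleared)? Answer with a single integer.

Check each row:
  row 0: 5 empty cells -> not full
  row 1: 2 empty cells -> not full
  row 2: 3 empty cells -> not full
  row 3: 0 empty cells -> FULL (clear)
  row 4: 3 empty cells -> not full
  row 5: 3 empty cells -> not full
  row 6: 1 empty cell -> not full
  row 7: 2 empty cells -> not full
  row 8: 0 empty cells -> FULL (clear)
  row 9: 3 empty cells -> not full
Total rows cleared: 2

Answer: 2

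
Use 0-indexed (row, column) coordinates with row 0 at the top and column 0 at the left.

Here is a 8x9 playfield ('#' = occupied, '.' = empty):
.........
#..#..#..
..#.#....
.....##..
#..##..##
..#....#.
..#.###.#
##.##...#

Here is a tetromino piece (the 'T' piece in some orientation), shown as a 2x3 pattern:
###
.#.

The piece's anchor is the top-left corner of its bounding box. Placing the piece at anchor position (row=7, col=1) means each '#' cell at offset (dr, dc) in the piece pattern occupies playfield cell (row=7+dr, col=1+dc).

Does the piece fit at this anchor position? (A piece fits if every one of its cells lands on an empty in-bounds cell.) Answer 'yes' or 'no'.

Check each piece cell at anchor (7, 1):
  offset (0,0) -> (7,1): occupied ('#') -> FAIL
  offset (0,1) -> (7,2): empty -> OK
  offset (0,2) -> (7,3): occupied ('#') -> FAIL
  offset (1,1) -> (8,2): out of bounds -> FAIL
All cells valid: no

Answer: no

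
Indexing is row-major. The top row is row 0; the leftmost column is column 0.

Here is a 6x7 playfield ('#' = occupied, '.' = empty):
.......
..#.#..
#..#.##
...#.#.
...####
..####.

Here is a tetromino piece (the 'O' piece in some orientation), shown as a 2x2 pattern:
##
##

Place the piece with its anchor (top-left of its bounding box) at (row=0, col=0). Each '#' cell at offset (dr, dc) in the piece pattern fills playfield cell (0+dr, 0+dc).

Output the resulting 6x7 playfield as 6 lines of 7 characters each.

Answer: ##.....
###.#..
#..#.##
...#.#.
...####
..####.

Derivation:
Fill (0+0,0+0) = (0,0)
Fill (0+0,0+1) = (0,1)
Fill (0+1,0+0) = (1,0)
Fill (0+1,0+1) = (1,1)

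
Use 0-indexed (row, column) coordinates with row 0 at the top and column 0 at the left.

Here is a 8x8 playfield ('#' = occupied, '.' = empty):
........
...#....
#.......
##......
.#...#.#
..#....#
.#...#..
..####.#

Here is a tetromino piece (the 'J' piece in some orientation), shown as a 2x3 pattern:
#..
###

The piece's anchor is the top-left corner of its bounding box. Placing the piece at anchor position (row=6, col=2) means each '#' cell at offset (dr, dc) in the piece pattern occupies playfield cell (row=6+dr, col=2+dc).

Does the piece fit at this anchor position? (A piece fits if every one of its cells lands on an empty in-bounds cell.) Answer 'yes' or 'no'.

Answer: no

Derivation:
Check each piece cell at anchor (6, 2):
  offset (0,0) -> (6,2): empty -> OK
  offset (1,0) -> (7,2): occupied ('#') -> FAIL
  offset (1,1) -> (7,3): occupied ('#') -> FAIL
  offset (1,2) -> (7,4): occupied ('#') -> FAIL
All cells valid: no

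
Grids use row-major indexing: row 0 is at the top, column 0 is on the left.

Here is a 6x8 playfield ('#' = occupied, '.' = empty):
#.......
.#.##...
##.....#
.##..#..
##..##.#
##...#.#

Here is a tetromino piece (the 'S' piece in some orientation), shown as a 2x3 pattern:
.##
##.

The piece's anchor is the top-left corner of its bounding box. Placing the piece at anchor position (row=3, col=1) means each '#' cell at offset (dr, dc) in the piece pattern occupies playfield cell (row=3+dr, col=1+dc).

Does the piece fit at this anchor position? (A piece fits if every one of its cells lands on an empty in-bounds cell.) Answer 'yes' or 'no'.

Answer: no

Derivation:
Check each piece cell at anchor (3, 1):
  offset (0,1) -> (3,2): occupied ('#') -> FAIL
  offset (0,2) -> (3,3): empty -> OK
  offset (1,0) -> (4,1): occupied ('#') -> FAIL
  offset (1,1) -> (4,2): empty -> OK
All cells valid: no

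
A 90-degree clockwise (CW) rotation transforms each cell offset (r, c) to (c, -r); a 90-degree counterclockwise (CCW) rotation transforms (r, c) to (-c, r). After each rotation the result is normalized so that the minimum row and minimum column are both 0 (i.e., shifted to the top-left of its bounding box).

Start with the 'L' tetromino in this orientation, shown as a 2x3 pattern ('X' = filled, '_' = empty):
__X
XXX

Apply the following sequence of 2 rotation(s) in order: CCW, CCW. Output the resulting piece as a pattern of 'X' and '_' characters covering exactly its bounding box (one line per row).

Start:
__X
XXX
After rotation 1 (CCW):
XX
_X
_X
After rotation 2 (CCW):
XXX
X__

Answer: XXX
X__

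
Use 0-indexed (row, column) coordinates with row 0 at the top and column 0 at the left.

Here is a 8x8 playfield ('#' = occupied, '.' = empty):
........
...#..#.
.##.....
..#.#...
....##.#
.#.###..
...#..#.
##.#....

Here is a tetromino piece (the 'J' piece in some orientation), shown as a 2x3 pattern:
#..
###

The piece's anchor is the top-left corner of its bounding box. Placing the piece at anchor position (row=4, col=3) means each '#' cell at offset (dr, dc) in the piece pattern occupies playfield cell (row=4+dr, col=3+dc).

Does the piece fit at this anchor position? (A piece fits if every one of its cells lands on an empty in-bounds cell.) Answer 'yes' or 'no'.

Check each piece cell at anchor (4, 3):
  offset (0,0) -> (4,3): empty -> OK
  offset (1,0) -> (5,3): occupied ('#') -> FAIL
  offset (1,1) -> (5,4): occupied ('#') -> FAIL
  offset (1,2) -> (5,5): occupied ('#') -> FAIL
All cells valid: no

Answer: no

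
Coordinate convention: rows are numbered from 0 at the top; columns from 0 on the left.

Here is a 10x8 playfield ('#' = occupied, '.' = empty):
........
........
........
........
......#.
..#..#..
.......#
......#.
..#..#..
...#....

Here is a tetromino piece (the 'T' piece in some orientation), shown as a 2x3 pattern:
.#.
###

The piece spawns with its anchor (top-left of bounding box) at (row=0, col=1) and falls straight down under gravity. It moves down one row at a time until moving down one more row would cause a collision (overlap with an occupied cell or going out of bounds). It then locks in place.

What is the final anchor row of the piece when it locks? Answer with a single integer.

Answer: 3

Derivation:
Spawn at (row=0, col=1). Try each row:
  row 0: fits
  row 1: fits
  row 2: fits
  row 3: fits
  row 4: blocked -> lock at row 3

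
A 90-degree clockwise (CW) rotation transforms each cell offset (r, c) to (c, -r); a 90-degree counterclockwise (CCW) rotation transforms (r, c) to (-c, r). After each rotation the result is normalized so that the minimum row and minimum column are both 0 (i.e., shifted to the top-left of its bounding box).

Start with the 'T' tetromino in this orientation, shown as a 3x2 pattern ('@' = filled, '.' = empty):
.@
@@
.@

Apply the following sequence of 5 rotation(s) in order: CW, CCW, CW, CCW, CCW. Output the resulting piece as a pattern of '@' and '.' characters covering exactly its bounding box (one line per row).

Answer: @@@
.@.

Derivation:
Start:
.@
@@
.@
After rotation 1 (CW):
.@.
@@@
After rotation 2 (CCW):
.@
@@
.@
After rotation 3 (CW):
.@.
@@@
After rotation 4 (CCW):
.@
@@
.@
After rotation 5 (CCW):
@@@
.@.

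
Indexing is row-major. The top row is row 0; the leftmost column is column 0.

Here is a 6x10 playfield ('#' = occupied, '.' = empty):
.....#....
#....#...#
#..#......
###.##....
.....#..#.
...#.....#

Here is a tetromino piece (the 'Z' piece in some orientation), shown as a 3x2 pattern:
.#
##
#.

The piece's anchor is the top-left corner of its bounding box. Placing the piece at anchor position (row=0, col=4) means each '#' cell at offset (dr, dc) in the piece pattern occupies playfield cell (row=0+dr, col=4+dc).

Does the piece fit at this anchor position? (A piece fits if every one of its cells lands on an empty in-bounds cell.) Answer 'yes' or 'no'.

Check each piece cell at anchor (0, 4):
  offset (0,1) -> (0,5): occupied ('#') -> FAIL
  offset (1,0) -> (1,4): empty -> OK
  offset (1,1) -> (1,5): occupied ('#') -> FAIL
  offset (2,0) -> (2,4): empty -> OK
All cells valid: no

Answer: no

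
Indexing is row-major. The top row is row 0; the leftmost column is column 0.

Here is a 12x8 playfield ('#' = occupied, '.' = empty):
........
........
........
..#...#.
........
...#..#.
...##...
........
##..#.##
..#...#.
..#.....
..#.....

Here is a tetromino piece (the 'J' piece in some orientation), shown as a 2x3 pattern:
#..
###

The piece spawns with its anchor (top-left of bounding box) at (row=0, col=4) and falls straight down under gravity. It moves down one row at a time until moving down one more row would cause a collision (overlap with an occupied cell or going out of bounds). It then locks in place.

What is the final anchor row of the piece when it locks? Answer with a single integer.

Spawn at (row=0, col=4). Try each row:
  row 0: fits
  row 1: fits
  row 2: blocked -> lock at row 1

Answer: 1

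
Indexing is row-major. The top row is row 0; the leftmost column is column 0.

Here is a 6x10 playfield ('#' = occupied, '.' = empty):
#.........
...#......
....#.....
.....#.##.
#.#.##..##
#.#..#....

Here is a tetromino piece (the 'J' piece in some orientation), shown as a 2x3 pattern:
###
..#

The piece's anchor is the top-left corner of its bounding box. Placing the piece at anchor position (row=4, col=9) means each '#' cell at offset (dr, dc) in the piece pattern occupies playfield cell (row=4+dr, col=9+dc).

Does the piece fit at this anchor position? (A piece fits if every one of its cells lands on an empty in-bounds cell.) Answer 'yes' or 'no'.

Answer: no

Derivation:
Check each piece cell at anchor (4, 9):
  offset (0,0) -> (4,9): occupied ('#') -> FAIL
  offset (0,1) -> (4,10): out of bounds -> FAIL
  offset (0,2) -> (4,11): out of bounds -> FAIL
  offset (1,2) -> (5,11): out of bounds -> FAIL
All cells valid: no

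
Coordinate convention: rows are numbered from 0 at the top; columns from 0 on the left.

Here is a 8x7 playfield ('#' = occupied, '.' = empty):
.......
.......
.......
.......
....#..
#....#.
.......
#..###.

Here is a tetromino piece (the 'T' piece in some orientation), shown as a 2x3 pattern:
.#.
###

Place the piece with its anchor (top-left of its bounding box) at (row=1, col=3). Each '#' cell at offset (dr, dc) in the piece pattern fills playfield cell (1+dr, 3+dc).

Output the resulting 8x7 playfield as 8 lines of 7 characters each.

Answer: .......
....#..
...###.
.......
....#..
#....#.
.......
#..###.

Derivation:
Fill (1+0,3+1) = (1,4)
Fill (1+1,3+0) = (2,3)
Fill (1+1,3+1) = (2,4)
Fill (1+1,3+2) = (2,5)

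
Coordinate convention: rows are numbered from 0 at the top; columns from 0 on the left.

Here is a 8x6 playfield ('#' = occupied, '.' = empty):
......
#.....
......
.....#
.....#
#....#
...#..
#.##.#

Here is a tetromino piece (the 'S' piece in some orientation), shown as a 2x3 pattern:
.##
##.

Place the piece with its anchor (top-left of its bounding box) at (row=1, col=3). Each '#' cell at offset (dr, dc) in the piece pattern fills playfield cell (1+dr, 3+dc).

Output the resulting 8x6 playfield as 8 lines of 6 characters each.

Answer: ......
#...##
...##.
.....#
.....#
#....#
...#..
#.##.#

Derivation:
Fill (1+0,3+1) = (1,4)
Fill (1+0,3+2) = (1,5)
Fill (1+1,3+0) = (2,3)
Fill (1+1,3+1) = (2,4)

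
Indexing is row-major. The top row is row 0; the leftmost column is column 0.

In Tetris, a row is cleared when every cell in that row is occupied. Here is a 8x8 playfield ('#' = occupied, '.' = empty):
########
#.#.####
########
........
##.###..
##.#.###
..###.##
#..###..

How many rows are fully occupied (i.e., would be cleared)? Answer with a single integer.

Check each row:
  row 0: 0 empty cells -> FULL (clear)
  row 1: 2 empty cells -> not full
  row 2: 0 empty cells -> FULL (clear)
  row 3: 8 empty cells -> not full
  row 4: 3 empty cells -> not full
  row 5: 2 empty cells -> not full
  row 6: 3 empty cells -> not full
  row 7: 4 empty cells -> not full
Total rows cleared: 2

Answer: 2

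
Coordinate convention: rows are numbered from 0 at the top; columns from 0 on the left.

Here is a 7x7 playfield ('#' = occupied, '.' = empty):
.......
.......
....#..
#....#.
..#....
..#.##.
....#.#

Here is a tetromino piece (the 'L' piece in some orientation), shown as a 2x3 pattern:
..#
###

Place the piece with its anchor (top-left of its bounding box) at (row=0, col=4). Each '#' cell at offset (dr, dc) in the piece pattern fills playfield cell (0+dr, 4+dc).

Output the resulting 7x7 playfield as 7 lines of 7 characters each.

Answer: ......#
....###
....#..
#....#.
..#....
..#.##.
....#.#

Derivation:
Fill (0+0,4+2) = (0,6)
Fill (0+1,4+0) = (1,4)
Fill (0+1,4+1) = (1,5)
Fill (0+1,4+2) = (1,6)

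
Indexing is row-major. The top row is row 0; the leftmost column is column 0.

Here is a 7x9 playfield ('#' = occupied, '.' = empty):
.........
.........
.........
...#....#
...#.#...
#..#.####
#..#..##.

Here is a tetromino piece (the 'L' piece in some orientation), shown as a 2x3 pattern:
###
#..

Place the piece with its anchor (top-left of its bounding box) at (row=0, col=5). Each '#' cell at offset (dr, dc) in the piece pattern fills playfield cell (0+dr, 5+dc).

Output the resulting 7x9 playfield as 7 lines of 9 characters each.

Fill (0+0,5+0) = (0,5)
Fill (0+0,5+1) = (0,6)
Fill (0+0,5+2) = (0,7)
Fill (0+1,5+0) = (1,5)

Answer: .....###.
.....#...
.........
...#....#
...#.#...
#..#.####
#..#..##.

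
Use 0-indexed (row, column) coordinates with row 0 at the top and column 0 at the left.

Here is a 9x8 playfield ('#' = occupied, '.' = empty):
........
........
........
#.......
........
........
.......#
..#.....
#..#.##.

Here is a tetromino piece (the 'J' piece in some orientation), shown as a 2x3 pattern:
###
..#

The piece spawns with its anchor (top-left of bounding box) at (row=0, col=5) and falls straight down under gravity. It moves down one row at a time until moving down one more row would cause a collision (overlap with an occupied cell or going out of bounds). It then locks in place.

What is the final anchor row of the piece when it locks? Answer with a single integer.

Answer: 4

Derivation:
Spawn at (row=0, col=5). Try each row:
  row 0: fits
  row 1: fits
  row 2: fits
  row 3: fits
  row 4: fits
  row 5: blocked -> lock at row 4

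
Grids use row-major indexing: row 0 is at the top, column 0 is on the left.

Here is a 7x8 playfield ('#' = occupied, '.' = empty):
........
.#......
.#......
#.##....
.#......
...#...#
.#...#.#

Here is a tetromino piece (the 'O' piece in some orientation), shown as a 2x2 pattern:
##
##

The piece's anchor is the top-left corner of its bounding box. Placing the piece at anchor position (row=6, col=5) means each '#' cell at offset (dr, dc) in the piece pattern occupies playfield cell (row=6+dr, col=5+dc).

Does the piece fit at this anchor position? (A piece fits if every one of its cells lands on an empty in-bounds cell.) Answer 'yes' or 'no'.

Check each piece cell at anchor (6, 5):
  offset (0,0) -> (6,5): occupied ('#') -> FAIL
  offset (0,1) -> (6,6): empty -> OK
  offset (1,0) -> (7,5): out of bounds -> FAIL
  offset (1,1) -> (7,6): out of bounds -> FAIL
All cells valid: no

Answer: no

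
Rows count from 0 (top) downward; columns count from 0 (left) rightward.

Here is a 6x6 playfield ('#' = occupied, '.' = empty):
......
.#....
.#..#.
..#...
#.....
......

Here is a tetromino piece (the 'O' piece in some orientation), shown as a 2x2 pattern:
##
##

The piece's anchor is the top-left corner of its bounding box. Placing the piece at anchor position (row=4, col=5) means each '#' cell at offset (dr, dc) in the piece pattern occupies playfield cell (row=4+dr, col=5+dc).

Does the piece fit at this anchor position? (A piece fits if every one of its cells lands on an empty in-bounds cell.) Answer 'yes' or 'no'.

Check each piece cell at anchor (4, 5):
  offset (0,0) -> (4,5): empty -> OK
  offset (0,1) -> (4,6): out of bounds -> FAIL
  offset (1,0) -> (5,5): empty -> OK
  offset (1,1) -> (5,6): out of bounds -> FAIL
All cells valid: no

Answer: no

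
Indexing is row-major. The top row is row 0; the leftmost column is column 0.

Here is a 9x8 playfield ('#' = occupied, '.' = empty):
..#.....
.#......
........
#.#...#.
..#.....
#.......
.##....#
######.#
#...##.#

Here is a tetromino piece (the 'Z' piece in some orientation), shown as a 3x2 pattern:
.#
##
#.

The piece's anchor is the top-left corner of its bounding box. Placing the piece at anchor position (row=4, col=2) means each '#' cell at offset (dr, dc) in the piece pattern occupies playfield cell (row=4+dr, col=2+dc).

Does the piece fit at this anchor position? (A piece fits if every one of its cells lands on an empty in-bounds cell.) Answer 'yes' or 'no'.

Check each piece cell at anchor (4, 2):
  offset (0,1) -> (4,3): empty -> OK
  offset (1,0) -> (5,2): empty -> OK
  offset (1,1) -> (5,3): empty -> OK
  offset (2,0) -> (6,2): occupied ('#') -> FAIL
All cells valid: no

Answer: no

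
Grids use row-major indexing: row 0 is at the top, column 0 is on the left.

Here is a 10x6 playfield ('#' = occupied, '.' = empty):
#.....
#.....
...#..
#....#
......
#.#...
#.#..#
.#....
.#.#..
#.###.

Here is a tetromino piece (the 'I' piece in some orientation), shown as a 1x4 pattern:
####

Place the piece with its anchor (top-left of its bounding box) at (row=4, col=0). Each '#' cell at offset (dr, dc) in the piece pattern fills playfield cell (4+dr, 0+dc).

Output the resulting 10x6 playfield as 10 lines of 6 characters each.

Answer: #.....
#.....
...#..
#....#
####..
#.#...
#.#..#
.#....
.#.#..
#.###.

Derivation:
Fill (4+0,0+0) = (4,0)
Fill (4+0,0+1) = (4,1)
Fill (4+0,0+2) = (4,2)
Fill (4+0,0+3) = (4,3)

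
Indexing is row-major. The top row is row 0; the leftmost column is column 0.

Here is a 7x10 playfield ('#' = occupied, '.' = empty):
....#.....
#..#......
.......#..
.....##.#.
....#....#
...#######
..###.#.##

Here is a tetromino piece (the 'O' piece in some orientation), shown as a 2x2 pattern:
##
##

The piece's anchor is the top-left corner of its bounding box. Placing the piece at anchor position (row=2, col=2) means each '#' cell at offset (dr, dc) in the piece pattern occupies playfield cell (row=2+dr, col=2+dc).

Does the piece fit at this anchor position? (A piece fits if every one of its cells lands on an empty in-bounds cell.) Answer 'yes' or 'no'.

Answer: yes

Derivation:
Check each piece cell at anchor (2, 2):
  offset (0,0) -> (2,2): empty -> OK
  offset (0,1) -> (2,3): empty -> OK
  offset (1,0) -> (3,2): empty -> OK
  offset (1,1) -> (3,3): empty -> OK
All cells valid: yes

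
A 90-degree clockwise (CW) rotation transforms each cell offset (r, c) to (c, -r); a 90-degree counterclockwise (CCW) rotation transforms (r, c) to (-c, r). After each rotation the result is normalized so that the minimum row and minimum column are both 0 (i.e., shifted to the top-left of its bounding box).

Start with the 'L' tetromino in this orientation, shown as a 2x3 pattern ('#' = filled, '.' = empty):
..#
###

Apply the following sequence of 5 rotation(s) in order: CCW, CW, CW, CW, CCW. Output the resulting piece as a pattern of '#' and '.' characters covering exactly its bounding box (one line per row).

Start:
..#
###
After rotation 1 (CCW):
##
.#
.#
After rotation 2 (CW):
..#
###
After rotation 3 (CW):
#.
#.
##
After rotation 4 (CW):
###
#..
After rotation 5 (CCW):
#.
#.
##

Answer: #.
#.
##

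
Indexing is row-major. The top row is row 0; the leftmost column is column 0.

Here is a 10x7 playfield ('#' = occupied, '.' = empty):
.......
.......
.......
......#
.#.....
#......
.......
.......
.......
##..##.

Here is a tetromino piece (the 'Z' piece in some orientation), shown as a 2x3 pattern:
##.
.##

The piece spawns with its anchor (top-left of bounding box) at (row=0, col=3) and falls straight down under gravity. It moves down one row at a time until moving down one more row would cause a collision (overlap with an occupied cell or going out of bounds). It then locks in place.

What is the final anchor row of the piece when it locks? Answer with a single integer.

Answer: 7

Derivation:
Spawn at (row=0, col=3). Try each row:
  row 0: fits
  row 1: fits
  row 2: fits
  row 3: fits
  row 4: fits
  row 5: fits
  row 6: fits
  row 7: fits
  row 8: blocked -> lock at row 7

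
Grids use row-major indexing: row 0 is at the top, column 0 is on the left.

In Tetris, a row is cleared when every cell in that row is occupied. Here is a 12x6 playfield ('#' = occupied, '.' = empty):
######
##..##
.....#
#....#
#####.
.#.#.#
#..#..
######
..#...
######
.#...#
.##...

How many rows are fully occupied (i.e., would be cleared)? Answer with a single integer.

Answer: 3

Derivation:
Check each row:
  row 0: 0 empty cells -> FULL (clear)
  row 1: 2 empty cells -> not full
  row 2: 5 empty cells -> not full
  row 3: 4 empty cells -> not full
  row 4: 1 empty cell -> not full
  row 5: 3 empty cells -> not full
  row 6: 4 empty cells -> not full
  row 7: 0 empty cells -> FULL (clear)
  row 8: 5 empty cells -> not full
  row 9: 0 empty cells -> FULL (clear)
  row 10: 4 empty cells -> not full
  row 11: 4 empty cells -> not full
Total rows cleared: 3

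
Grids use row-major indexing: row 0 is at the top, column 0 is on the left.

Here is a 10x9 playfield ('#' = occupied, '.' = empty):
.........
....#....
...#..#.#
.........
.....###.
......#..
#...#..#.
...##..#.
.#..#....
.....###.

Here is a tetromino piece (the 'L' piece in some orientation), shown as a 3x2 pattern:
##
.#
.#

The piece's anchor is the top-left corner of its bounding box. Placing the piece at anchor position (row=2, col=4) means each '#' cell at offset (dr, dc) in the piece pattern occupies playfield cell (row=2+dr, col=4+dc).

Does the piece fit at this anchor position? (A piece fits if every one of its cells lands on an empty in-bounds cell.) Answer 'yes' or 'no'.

Check each piece cell at anchor (2, 4):
  offset (0,0) -> (2,4): empty -> OK
  offset (0,1) -> (2,5): empty -> OK
  offset (1,1) -> (3,5): empty -> OK
  offset (2,1) -> (4,5): occupied ('#') -> FAIL
All cells valid: no

Answer: no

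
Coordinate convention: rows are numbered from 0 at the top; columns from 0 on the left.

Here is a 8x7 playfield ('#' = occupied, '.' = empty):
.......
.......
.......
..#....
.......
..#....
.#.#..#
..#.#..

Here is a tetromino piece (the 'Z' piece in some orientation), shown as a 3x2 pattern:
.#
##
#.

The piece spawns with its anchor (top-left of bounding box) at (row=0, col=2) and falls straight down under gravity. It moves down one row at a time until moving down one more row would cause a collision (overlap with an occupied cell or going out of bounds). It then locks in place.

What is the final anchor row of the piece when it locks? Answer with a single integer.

Spawn at (row=0, col=2). Try each row:
  row 0: fits
  row 1: blocked -> lock at row 0

Answer: 0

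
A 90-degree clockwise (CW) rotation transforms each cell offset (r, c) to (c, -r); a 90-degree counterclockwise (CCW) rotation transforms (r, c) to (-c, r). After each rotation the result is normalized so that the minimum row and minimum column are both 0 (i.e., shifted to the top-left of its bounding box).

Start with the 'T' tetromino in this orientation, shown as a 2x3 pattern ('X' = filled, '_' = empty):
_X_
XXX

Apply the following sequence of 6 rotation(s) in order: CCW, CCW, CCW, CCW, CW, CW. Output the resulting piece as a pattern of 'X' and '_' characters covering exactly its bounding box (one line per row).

Answer: XXX
_X_

Derivation:
Start:
_X_
XXX
After rotation 1 (CCW):
_X
XX
_X
After rotation 2 (CCW):
XXX
_X_
After rotation 3 (CCW):
X_
XX
X_
After rotation 4 (CCW):
_X_
XXX
After rotation 5 (CW):
X_
XX
X_
After rotation 6 (CW):
XXX
_X_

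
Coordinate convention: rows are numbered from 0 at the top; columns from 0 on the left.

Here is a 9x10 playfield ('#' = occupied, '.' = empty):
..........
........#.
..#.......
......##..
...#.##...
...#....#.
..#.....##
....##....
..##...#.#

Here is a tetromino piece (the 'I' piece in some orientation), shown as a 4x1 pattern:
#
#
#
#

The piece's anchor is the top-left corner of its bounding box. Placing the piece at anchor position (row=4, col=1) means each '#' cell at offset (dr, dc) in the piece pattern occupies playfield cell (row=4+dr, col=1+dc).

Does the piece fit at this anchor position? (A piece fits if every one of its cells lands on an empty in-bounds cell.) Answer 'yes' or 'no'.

Check each piece cell at anchor (4, 1):
  offset (0,0) -> (4,1): empty -> OK
  offset (1,0) -> (5,1): empty -> OK
  offset (2,0) -> (6,1): empty -> OK
  offset (3,0) -> (7,1): empty -> OK
All cells valid: yes

Answer: yes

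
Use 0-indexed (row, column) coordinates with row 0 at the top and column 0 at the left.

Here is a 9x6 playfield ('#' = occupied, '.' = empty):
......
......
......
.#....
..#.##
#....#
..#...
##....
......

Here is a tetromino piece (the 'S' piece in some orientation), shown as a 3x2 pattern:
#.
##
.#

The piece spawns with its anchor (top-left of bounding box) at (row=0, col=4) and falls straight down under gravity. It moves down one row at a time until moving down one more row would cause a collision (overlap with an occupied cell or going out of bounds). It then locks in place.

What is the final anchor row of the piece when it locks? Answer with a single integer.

Spawn at (row=0, col=4). Try each row:
  row 0: fits
  row 1: fits
  row 2: blocked -> lock at row 1

Answer: 1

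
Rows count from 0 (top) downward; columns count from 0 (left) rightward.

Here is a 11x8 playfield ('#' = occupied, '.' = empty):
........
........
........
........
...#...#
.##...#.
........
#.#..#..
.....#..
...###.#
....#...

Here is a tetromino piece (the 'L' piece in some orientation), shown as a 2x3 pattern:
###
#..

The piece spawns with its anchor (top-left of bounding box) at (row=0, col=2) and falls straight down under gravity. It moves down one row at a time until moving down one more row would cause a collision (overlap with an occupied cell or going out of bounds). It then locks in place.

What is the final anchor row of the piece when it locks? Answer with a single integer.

Spawn at (row=0, col=2). Try each row:
  row 0: fits
  row 1: fits
  row 2: fits
  row 3: fits
  row 4: blocked -> lock at row 3

Answer: 3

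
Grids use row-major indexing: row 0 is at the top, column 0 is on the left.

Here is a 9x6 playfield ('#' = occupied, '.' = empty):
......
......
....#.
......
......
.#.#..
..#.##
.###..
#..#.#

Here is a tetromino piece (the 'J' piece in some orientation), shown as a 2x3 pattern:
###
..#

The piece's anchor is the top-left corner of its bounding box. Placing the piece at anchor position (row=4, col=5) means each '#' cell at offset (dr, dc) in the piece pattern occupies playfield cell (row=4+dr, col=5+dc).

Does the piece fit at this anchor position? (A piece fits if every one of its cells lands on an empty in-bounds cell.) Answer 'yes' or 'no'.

Check each piece cell at anchor (4, 5):
  offset (0,0) -> (4,5): empty -> OK
  offset (0,1) -> (4,6): out of bounds -> FAIL
  offset (0,2) -> (4,7): out of bounds -> FAIL
  offset (1,2) -> (5,7): out of bounds -> FAIL
All cells valid: no

Answer: no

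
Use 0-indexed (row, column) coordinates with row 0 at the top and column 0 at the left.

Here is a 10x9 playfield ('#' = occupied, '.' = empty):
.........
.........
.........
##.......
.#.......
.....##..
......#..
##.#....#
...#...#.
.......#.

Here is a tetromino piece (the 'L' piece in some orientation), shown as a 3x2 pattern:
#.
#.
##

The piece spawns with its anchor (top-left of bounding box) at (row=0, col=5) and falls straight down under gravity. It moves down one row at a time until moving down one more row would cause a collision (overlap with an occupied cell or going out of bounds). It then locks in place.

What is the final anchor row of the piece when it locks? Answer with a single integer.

Spawn at (row=0, col=5). Try each row:
  row 0: fits
  row 1: fits
  row 2: fits
  row 3: blocked -> lock at row 2

Answer: 2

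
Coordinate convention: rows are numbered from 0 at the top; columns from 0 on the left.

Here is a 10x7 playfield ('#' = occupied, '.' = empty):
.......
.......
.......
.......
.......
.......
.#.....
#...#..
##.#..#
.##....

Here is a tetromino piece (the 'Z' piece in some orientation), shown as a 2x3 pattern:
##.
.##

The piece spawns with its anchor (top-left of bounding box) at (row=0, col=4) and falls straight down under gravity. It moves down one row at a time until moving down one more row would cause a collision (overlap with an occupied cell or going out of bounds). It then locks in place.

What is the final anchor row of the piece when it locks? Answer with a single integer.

Answer: 6

Derivation:
Spawn at (row=0, col=4). Try each row:
  row 0: fits
  row 1: fits
  row 2: fits
  row 3: fits
  row 4: fits
  row 5: fits
  row 6: fits
  row 7: blocked -> lock at row 6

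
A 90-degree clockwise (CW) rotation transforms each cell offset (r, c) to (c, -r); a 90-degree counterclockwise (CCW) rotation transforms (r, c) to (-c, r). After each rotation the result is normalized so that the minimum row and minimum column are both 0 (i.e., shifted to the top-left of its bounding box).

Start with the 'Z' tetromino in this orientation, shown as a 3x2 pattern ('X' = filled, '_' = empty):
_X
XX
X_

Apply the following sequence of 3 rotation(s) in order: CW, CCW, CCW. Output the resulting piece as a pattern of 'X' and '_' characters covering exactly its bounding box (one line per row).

Start:
_X
XX
X_
After rotation 1 (CW):
XX_
_XX
After rotation 2 (CCW):
_X
XX
X_
After rotation 3 (CCW):
XX_
_XX

Answer: XX_
_XX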